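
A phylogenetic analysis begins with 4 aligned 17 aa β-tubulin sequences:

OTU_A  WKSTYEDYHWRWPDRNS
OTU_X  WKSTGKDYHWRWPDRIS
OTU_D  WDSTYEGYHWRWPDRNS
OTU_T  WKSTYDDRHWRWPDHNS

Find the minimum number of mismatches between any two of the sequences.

Pairwise Hamming distances:
  OTU_A vs OTU_X: 3
  OTU_A vs OTU_D: 2
  OTU_A vs OTU_T: 3
  OTU_X vs OTU_D: 5
  OTU_X vs OTU_T: 5
  OTU_D vs OTU_T: 5
The smallest is 2, between OTU_A and OTU_D.

2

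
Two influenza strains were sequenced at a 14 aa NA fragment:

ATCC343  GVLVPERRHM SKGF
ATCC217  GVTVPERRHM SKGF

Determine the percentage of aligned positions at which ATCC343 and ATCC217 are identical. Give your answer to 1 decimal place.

92.9%

The sequences differ at position 3 (L/T).
13 of the 14 sites match, so the percent identity is 13/14 × 100 = 92.9%.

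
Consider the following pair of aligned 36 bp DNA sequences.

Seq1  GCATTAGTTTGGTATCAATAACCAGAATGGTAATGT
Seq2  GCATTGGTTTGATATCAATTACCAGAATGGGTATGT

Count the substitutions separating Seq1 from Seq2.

5

The sequences differ at positions 6 (A/G), 12 (G/A), 20 (A/T), 31 (T/G), 32 (A/T).
That gives 5 mismatches out of 36 aligned sites, so the Hamming distance is 5.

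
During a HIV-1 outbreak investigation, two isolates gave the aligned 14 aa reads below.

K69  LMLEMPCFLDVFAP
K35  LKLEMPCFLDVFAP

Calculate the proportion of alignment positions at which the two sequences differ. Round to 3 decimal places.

0.071

The sequences differ at position 2 (M/K).
There are 1 differences over 14 sites, so p = 1/14 = 0.071.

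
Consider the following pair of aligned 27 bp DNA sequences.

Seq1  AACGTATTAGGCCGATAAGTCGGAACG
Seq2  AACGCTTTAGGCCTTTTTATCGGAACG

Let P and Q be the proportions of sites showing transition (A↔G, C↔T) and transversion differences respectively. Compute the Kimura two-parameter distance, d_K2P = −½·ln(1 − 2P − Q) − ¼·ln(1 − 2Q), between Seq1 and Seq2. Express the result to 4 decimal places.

The sequences differ at positions 5 (T/C, transition), 6 (A/T, transversion), 14 (G/T, transversion), 15 (A/T, transversion), 17 (A/T, transversion), 18 (A/T, transversion), 19 (G/A, transition).
Of the 7 differences, 2 transitions and 5 transversions over 27 sites: P = 2/27 = 0.074074, Q = 5/27 = 0.185185.
d = −0.5·ln(0.666667) − 0.25·ln(0.629630) = −0.5·(-0.405465) − 0.25·(-0.462623) = 0.3184.

0.3184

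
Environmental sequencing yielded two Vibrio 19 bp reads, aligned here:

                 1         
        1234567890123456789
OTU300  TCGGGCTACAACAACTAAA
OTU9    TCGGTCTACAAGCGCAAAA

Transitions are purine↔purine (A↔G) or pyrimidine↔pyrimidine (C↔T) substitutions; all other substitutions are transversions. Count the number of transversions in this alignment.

4

Mismatches occur at site 5 (G→T, transversion), site 12 (C→G, transversion), site 13 (A→C, transversion), site 14 (A→G, transition), site 16 (T→A, transversion).
Of the 5 differences, 1 transition and 4 transversions, so the answer is 4.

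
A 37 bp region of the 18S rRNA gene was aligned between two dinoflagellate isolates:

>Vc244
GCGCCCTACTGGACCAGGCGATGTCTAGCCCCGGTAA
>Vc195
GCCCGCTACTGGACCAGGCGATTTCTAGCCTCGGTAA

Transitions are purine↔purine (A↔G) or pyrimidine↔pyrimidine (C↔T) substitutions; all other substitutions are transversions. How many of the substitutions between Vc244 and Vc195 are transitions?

1

Mismatches occur at site 3 (G/C, transversion), site 5 (C/G, transversion), site 23 (G/T, transversion), site 31 (C/T, transition).
Of the 4 differences, 1 transition and 3 transversions, so the answer is 1.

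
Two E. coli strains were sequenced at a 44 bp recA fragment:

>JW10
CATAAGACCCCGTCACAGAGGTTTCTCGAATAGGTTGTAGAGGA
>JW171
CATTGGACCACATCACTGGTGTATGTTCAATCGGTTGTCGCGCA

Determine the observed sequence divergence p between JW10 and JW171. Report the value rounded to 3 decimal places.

The sequences differ at positions 4 (A/T), 5 (A/G), 10 (C/A), 12 (G/A), 17 (A/T), 19 (A/G), 20 (G/T), 23 (T/A), 25 (C/G), 27 (C/T), 28 (G/C), 32 (A/C), 39 (A/C), 41 (A/C), 43 (G/C).
There are 15 differences over 44 sites, so p = 15/44 = 0.341.

0.341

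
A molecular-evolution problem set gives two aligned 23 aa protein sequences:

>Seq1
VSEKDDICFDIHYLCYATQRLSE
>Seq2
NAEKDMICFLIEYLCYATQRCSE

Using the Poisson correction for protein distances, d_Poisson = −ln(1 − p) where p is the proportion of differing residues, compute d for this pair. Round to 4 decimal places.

Mismatches occur at site 1 (V→N), site 2 (S→A), site 6 (D→M), site 10 (D→L), site 12 (H→E), site 21 (L→C).
p = 6/23 = 0.260870.
d = −ln(1 − 0.260870) = −ln(0.739130) = 0.3023.

0.3023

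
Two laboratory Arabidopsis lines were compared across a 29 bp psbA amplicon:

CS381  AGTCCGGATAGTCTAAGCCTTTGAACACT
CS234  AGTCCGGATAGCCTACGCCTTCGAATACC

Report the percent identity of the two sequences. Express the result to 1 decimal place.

The sequences differ at positions 12 (T/C), 16 (A/C), 22 (T/C), 26 (C/T), 29 (T/C).
24 of the 29 sites match, so the percent identity is 24/29 × 100 = 82.8%.

82.8%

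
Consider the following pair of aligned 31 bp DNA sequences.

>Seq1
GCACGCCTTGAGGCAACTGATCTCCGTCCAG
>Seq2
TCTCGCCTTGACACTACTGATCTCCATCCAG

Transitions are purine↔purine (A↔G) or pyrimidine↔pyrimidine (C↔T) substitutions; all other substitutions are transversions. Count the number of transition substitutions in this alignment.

The sequences differ at positions 1 (G/T, transversion), 3 (A/T, transversion), 12 (G/C, transversion), 13 (G/A, transition), 15 (A/T, transversion), 26 (G/A, transition).
Of the 6 differences, 2 transitions and 4 transversions, so the answer is 2.

2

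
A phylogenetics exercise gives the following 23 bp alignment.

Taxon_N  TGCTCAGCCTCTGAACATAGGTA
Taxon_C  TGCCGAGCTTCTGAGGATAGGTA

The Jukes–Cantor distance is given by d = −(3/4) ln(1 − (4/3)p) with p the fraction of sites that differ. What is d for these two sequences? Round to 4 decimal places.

The sequences differ at positions 4 (T/C), 5 (C/G), 9 (C/T), 15 (A/G), 16 (C/G).
p = 5/23 = 0.217391.
d = −0.75 · ln(1 − (4/3)·0.217391) = −0.75 · ln(0.710145) = −0.75 · (-0.342286) = 0.2567.

0.2567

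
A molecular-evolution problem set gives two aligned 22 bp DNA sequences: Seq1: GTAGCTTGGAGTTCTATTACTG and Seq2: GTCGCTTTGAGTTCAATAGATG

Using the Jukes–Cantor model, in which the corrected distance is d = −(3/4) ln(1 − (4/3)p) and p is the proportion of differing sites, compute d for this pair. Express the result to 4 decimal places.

0.3390

The sequences differ at positions 3 (A/C), 8 (G/T), 15 (T/A), 18 (T/A), 19 (A/G), 20 (C/A).
p = 6/22 = 0.272727.
d = −0.75 · ln(1 − (4/3)·0.272727) = −0.75 · ln(0.636364) = −0.75 · (-0.451985) = 0.3390.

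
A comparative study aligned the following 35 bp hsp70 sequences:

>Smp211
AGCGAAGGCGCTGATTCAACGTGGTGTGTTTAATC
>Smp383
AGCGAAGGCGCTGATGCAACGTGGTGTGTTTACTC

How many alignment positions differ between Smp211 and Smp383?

Mismatches occur at site 16 (T↔G), site 33 (A↔C).
That gives 2 mismatches out of 35 aligned sites, so the Hamming distance is 2.

2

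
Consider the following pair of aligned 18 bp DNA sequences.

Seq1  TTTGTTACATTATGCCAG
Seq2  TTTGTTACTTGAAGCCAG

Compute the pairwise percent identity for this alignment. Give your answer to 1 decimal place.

83.3%

Mismatches occur at site 9 (A→T), site 11 (T→G), site 13 (T→A).
15 of the 18 sites match, so the percent identity is 15/18 × 100 = 83.3%.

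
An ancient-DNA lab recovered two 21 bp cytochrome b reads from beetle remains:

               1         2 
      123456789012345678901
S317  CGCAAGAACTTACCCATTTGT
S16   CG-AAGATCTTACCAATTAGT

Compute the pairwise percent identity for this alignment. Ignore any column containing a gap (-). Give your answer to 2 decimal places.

Excluding the 1 gap column leaves 20 comparable sites.
The sequences differ at positions 8 (A/T), 15 (C/A), 19 (T/A).
17 of the 20 comparable sites match, so the percent identity is 17/20 × 100 = 85.00%.

85.00%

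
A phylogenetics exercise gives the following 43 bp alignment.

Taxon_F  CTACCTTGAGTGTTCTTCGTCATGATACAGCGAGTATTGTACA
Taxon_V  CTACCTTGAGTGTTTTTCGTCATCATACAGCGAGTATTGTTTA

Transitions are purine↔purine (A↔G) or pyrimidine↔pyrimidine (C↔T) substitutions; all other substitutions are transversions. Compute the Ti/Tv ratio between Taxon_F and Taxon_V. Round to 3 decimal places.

1.000

Mismatches occur at site 15 (C→T, transition), site 24 (G→C, transversion), site 41 (A→T, transversion), site 42 (C→T, transition).
Of the 4 differences, 2 transitions and 2 transversions, so Ti/Tv = 2/2 = 1.000.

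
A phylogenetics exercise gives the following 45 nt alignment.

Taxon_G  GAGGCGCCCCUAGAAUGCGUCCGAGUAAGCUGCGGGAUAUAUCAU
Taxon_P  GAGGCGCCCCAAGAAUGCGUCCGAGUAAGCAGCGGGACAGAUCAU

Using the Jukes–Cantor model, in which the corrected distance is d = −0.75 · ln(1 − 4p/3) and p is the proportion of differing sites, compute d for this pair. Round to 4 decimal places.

Differing sites — 11:U/A; 31:U/A; 38:U/C; 40:U/G.
p = 4/45 = 0.088889.
d = −0.75 · ln(1 − (4/3)·0.088889) = −0.75 · ln(0.881481) = −0.75 · (-0.126152) = 0.0946.

0.0946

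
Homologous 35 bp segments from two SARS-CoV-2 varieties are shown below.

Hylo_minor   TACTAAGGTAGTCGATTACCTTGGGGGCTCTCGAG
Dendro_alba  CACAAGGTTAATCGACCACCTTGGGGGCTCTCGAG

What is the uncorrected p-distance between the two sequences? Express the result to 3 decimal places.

The sequences differ at positions 1 (T/C), 4 (T/A), 6 (A/G), 8 (G/T), 11 (G/A), 16 (T/C), 17 (T/C).
There are 7 differences over 35 sites, so p = 7/35 = 0.200.

0.200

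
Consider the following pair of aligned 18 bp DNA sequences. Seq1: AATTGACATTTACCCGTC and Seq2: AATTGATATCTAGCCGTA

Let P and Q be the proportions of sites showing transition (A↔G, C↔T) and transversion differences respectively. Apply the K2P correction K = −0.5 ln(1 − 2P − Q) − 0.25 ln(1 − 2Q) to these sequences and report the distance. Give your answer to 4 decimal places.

0.2656

Mismatches occur at site 7 (C/T, transition), site 10 (T/C, transition), site 13 (C/G, transversion), site 18 (C/A, transversion).
Of the 4 differences, 2 transitions and 2 transversions over 18 sites: P = 2/18 = 0.111111, Q = 2/18 = 0.111111.
d = −0.5·ln(0.666667) − 0.25·ln(0.777778) = −0.5·(-0.405465) − 0.25·(-0.251314) = 0.2656.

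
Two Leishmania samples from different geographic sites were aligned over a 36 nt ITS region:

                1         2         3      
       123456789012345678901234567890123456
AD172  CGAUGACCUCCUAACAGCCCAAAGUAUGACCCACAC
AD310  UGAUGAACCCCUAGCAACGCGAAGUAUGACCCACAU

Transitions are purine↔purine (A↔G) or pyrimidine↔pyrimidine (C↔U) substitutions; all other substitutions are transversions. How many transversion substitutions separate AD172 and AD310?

2

Differing sites — 1:C/U (Ti); 7:C/A (Tv); 9:U/C (Ti); 14:A/G (Ti); 17:G/A (Ti); 19:C/G (Tv); 21:A/G (Ti); 36:C/U (Ti).
Of the 8 differences, 6 transitions and 2 transversions, so the answer is 2.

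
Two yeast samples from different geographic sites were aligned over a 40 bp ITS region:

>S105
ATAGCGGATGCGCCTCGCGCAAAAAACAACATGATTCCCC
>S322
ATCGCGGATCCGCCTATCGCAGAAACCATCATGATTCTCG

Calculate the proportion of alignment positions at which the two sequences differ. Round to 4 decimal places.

0.2250

The sequences differ at positions 3 (A/C), 10 (G/C), 16 (C/A), 17 (G/T), 22 (A/G), 26 (A/C), 29 (A/T), 38 (C/T), 40 (C/G).
There are 9 differences over 40 sites, so p = 9/40 = 0.2250.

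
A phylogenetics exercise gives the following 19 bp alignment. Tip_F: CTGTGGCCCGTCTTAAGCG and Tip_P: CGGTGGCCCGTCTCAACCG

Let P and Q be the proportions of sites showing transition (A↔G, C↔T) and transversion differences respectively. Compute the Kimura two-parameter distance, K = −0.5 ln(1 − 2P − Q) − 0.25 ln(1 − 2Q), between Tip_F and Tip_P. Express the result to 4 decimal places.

The sequences differ at positions 2 (T/G, transversion), 14 (T/C, transition), 17 (G/C, transversion).
Of the 3 differences, 1 transition and 2 transversions over 19 sites: P = 1/19 = 0.052632, Q = 2/19 = 0.105263.
d = −0.5·ln(0.789473) − 0.25·ln(0.789474) = −0.5·(-0.236390) − 0.25·(-0.236388) = 0.1773.

0.1773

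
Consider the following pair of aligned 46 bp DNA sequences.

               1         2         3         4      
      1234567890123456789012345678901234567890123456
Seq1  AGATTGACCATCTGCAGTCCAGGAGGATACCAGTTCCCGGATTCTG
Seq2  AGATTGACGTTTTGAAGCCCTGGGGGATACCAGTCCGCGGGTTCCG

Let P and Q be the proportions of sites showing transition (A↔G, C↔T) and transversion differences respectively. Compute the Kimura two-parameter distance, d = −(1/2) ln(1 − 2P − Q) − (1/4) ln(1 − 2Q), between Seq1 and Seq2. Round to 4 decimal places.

0.2920

Differing sites — 9:C/G (Tv); 10:A/T (Tv); 12:C/T (Ti); 15:C/A (Tv); 18:T/C (Ti); 21:A/T (Tv); 24:A/G (Ti); 35:T/C (Ti); 37:C/G (Tv); 41:A/G (Ti); 45:T/C (Ti).
Of the 11 differences, 6 transitions and 5 transversions over 46 sites: P = 6/46 = 0.130435, Q = 5/46 = 0.108696.
d = −0.5·ln(0.630434) − 0.25·ln(0.782608) = −0.5·(-0.461347) − 0.25·(-0.245123) = 0.2920.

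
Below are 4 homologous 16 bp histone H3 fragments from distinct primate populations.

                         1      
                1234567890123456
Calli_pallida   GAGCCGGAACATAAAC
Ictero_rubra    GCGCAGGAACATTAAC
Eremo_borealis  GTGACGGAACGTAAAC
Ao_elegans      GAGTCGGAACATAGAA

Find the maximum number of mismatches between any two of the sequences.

6

Pairwise Hamming distances:
  Calli_pallida vs Ictero_rubra: 3
  Calli_pallida vs Eremo_borealis: 3
  Calli_pallida vs Ao_elegans: 3
  Ictero_rubra vs Eremo_borealis: 5
  Ictero_rubra vs Ao_elegans: 6
  Eremo_borealis vs Ao_elegans: 5
The largest is 6, between Ictero_rubra and Ao_elegans.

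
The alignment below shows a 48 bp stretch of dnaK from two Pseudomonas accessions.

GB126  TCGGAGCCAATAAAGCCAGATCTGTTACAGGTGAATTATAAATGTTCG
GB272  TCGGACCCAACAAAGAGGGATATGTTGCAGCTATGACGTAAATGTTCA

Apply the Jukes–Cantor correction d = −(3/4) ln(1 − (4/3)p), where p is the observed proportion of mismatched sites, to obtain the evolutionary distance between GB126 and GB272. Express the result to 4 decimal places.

0.4042

Mismatches occur at site 6 (G/C), site 11 (T/C), site 16 (C/A), site 17 (C/G), site 18 (A/G), site 22 (C/A), site 27 (A/G), site 31 (G/C), site 33 (G/A), site 34 (A/T), site 35 (A/G), site 36 (T/A), site 37 (T/C), site 38 (A/G), site 48 (G/A).
p = 15/48 = 0.312500.
d = −0.75 · ln(1 − (4/3)·0.312500) = −0.75 · ln(0.583333) = −0.75 · (-0.538997) = 0.4042.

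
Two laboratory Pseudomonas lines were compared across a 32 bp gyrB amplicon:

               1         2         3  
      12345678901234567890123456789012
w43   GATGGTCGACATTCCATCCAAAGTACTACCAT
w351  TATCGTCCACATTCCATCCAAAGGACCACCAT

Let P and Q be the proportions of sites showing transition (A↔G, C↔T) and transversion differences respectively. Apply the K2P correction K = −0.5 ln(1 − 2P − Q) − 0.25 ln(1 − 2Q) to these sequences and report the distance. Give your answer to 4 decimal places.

The sequences differ at positions 1 (G/T, transversion), 4 (G/C, transversion), 8 (G/C, transversion), 24 (T/G, transversion), 27 (T/C, transition).
Of the 5 differences, 1 transition and 4 transversions over 32 sites: P = 1/32 = 0.031250, Q = 4/32 = 0.125000.
d = −0.5·ln(0.812500) − 0.25·ln(0.750000) = −0.5·(-0.207639) − 0.25·(-0.287682) = 0.1757.

0.1757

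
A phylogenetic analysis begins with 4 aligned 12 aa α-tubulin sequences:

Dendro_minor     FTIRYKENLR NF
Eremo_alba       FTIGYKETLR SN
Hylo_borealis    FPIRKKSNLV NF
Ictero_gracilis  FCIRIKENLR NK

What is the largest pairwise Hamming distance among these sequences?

8

Pairwise Hamming distances:
  Dendro_minor vs Eremo_alba: 4
  Dendro_minor vs Hylo_borealis: 4
  Dendro_minor vs Ictero_gracilis: 3
  Eremo_alba vs Hylo_borealis: 8
  Eremo_alba vs Ictero_gracilis: 6
  Hylo_borealis vs Ictero_gracilis: 5
The largest is 8, between Eremo_alba and Hylo_borealis.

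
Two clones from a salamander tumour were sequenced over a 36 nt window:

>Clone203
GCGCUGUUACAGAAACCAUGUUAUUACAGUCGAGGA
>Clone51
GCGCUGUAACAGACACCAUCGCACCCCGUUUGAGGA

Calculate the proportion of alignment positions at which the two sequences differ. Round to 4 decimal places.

0.3056

Differing sites — 8:U/A; 14:A/C; 20:G/C; 21:U/G; 22:U/C; 24:U/C; 25:U/C; 26:A/C; 28:A/G; 29:G/U; 31:C/U.
There are 11 differences over 36 sites, so p = 11/36 = 0.3056.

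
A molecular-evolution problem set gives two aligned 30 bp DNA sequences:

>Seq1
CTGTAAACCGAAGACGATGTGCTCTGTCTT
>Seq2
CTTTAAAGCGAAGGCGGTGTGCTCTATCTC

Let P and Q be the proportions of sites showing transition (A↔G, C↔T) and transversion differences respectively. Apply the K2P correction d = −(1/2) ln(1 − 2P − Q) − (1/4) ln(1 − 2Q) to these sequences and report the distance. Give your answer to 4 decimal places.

0.2385

Differing sites — 3:G/T (Tv); 8:C/G (Tv); 14:A/G (Ti); 17:A/G (Ti); 26:G/A (Ti); 30:T/C (Ti).
Of the 6 differences, 4 transitions and 2 transversions over 30 sites: P = 4/30 = 0.133333, Q = 2/30 = 0.066667.
d = −0.5·ln(0.666667) − 0.25·ln(0.866666) = −0.5·(-0.405465) − 0.25·(-0.143102) = 0.2385.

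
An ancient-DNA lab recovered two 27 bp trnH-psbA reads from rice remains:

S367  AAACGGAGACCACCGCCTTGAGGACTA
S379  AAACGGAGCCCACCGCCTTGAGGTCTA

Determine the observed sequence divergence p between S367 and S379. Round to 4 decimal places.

The sequences differ at positions 9 (A/C), 24 (A/T).
There are 2 differences over 27 sites, so p = 2/27 = 0.0741.

0.0741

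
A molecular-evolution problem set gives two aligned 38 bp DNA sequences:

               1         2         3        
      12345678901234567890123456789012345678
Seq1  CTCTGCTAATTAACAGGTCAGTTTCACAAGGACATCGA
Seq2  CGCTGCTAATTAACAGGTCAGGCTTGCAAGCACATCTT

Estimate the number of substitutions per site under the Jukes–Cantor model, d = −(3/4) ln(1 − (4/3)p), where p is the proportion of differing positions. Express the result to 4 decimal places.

Mismatches occur at site 2 (T/G), site 22 (T/G), site 23 (T/C), site 25 (C/T), site 26 (A/G), site 31 (G/C), site 37 (G/T), site 38 (A/T).
p = 8/38 = 0.210526.
d = −0.75 · ln(1 − (4/3)·0.210526) = −0.75 · ln(0.719299) = −0.75 · (-0.329478) = 0.2471.

0.2471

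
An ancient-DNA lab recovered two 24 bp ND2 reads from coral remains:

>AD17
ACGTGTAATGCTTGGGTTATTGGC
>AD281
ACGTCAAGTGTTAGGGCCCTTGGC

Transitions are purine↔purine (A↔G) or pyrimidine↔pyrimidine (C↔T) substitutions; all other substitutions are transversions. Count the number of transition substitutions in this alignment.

4

The sequences differ at positions 5 (G/C, transversion), 6 (T/A, transversion), 8 (A/G, transition), 11 (C/T, transition), 13 (T/A, transversion), 17 (T/C, transition), 18 (T/C, transition), 19 (A/C, transversion).
Of the 8 differences, 4 transitions and 4 transversions, so the answer is 4.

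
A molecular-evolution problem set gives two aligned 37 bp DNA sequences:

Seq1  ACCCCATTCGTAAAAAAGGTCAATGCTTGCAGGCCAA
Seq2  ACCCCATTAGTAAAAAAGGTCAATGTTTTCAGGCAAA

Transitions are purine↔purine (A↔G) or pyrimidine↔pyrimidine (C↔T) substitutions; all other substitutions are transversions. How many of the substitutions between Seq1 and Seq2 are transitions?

Differing sites — 9:C/A (Tv); 26:C/T (Ti); 29:G/T (Tv); 35:C/A (Tv).
Of the 4 differences, 1 transition and 3 transversions, so the answer is 1.

1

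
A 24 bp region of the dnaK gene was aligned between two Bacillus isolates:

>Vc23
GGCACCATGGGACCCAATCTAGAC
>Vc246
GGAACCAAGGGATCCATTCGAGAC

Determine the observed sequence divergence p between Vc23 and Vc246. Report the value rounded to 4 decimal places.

0.2083

The sequences differ at positions 3 (C/A), 8 (T/A), 13 (C/T), 17 (A/T), 20 (T/G).
There are 5 differences over 24 sites, so p = 5/24 = 0.2083.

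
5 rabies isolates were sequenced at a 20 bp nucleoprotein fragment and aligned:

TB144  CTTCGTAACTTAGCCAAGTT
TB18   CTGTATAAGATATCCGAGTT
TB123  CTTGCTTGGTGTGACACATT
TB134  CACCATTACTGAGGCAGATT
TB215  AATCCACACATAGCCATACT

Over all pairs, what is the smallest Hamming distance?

Pairwise Hamming distances:
  TB144 vs TB18: 7
  TB144 vs TB123: 10
  TB144 vs TB134: 8
  TB144 vs TB215: 9
  TB18 vs TB123: 13
  TB18 vs TB134: 12
  TB18 vs TB215: 13
  TB123 vs TB134: 9
  TB123 vs TB215: 13
  TB134 vs TB215: 10
The smallest is 7, between TB144 and TB18.

7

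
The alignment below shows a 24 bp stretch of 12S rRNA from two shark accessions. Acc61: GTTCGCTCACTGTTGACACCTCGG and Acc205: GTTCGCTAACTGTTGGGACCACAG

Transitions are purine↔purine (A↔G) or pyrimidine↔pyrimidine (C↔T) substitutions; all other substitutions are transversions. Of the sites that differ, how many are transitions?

The sequences differ at positions 8 (C/A, transversion), 16 (A/G, transition), 17 (C/G, transversion), 21 (T/A, transversion), 23 (G/A, transition).
Of the 5 differences, 2 transitions and 3 transversions, so the answer is 2.

2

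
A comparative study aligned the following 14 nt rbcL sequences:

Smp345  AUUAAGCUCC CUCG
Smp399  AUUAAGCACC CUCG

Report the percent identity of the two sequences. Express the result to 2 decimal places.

92.86%

Differing sites — 8:U/A.
13 of the 14 sites match, so the percent identity is 13/14 × 100 = 92.86%.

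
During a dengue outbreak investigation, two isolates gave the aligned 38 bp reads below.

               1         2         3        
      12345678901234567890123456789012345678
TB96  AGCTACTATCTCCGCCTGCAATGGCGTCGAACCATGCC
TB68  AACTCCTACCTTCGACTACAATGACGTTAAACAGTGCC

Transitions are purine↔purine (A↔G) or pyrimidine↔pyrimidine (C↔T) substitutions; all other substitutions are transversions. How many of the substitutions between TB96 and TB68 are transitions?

8

The sequences differ at positions 2 (G/A, transition), 5 (A/C, transversion), 9 (T/C, transition), 12 (C/T, transition), 15 (C/A, transversion), 18 (G/A, transition), 24 (G/A, transition), 28 (C/T, transition), 29 (G/A, transition), 33 (C/A, transversion), 34 (A/G, transition).
Of the 11 differences, 8 transitions and 3 transversions, so the answer is 8.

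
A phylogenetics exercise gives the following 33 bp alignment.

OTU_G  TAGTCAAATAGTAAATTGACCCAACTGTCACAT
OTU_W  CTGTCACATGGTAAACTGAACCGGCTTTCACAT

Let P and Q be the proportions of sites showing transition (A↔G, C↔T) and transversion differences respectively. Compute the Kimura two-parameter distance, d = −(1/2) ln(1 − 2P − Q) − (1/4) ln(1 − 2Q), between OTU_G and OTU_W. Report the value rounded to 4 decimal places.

0.3454

Differing sites — 1:T/C (Ti); 2:A/T (Tv); 7:A/C (Tv); 10:A/G (Ti); 16:T/C (Ti); 20:C/A (Tv); 23:A/G (Ti); 24:A/G (Ti); 27:G/T (Tv).
Of the 9 differences, 5 transitions and 4 transversions over 33 sites: P = 5/33 = 0.151515, Q = 4/33 = 0.121212.
d = −0.5·ln(0.575758) − 0.25·ln(0.757576) = −0.5·(-0.552068) − 0.25·(-0.277631) = 0.3454.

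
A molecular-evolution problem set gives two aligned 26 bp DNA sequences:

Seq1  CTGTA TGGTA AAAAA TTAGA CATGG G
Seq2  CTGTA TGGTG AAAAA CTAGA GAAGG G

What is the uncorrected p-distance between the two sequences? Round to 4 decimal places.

Differing sites — 10:A/G; 16:T/C; 21:C/G; 23:T/A.
There are 4 differences over 26 sites, so p = 4/26 = 0.1538.

0.1538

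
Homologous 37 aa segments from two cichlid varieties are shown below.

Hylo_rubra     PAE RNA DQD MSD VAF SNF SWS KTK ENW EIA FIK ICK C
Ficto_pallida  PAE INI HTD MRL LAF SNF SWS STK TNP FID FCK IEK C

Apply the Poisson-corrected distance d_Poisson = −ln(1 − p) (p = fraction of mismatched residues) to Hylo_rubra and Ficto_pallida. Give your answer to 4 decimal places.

0.4754

The sequences differ at positions 4 (R/I), 6 (A/I), 7 (D/H), 8 (Q/T), 11 (S/R), 12 (D/L), 13 (V/L), 22 (K/S), 25 (E/T), 27 (W/P), 28 (E/F), 30 (A/D), 32 (I/C), 35 (C/E).
p = 14/37 = 0.378378.
d = −ln(1 − 0.378378) = −ln(0.621622) = 0.4754.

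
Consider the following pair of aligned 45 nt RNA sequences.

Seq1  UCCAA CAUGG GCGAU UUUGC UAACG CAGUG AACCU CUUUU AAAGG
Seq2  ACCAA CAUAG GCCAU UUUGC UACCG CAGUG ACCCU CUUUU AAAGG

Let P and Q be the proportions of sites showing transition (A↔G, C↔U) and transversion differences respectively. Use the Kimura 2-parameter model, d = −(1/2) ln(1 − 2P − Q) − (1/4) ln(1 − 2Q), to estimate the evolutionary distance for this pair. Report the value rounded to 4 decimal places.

0.1205

Mismatches occur at site 1 (U↔A, transversion), site 9 (G↔A, transition), site 13 (G↔C, transversion), site 23 (A↔C, transversion), site 32 (A↔C, transversion).
Of the 5 differences, 1 transition and 4 transversions over 45 sites: P = 1/45 = 0.022222, Q = 4/45 = 0.088889.
d = −0.5·ln(0.866667) − 0.25·ln(0.822222) = −0.5·(-0.143100) − 0.25·(-0.195745) = 0.1205.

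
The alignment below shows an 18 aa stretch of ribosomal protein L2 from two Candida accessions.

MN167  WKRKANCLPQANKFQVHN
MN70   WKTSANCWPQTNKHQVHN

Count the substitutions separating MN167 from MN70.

5

The sequences differ at positions 3 (R/T), 4 (K/S), 8 (L/W), 11 (A/T), 14 (F/H).
That gives 5 mismatches out of 18 aligned sites, so the Hamming distance is 5.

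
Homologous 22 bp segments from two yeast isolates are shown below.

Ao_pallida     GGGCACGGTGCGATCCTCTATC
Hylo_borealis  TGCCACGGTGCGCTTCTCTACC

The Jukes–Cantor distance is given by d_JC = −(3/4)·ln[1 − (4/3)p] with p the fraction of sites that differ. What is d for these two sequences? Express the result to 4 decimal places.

0.2708

Differing sites — 1:G/T; 3:G/C; 13:A/C; 15:C/T; 21:T/C.
p = 5/22 = 0.227273.
d = −0.75 · ln(1 − (4/3)·0.227273) = −0.75 · ln(0.696969) = −0.75 · (-0.361014) = 0.2708.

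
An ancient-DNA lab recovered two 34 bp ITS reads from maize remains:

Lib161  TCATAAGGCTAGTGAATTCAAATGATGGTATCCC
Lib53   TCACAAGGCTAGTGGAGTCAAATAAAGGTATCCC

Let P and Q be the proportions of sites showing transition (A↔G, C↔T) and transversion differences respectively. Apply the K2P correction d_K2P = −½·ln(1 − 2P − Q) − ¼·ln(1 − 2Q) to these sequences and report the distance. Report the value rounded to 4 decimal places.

Differing sites — 4:T/C (Ti); 15:A/G (Ti); 17:T/G (Tv); 24:G/A (Ti); 26:T/A (Tv).
Of the 5 differences, 3 transitions and 2 transversions over 34 sites: P = 3/34 = 0.088235, Q = 2/34 = 0.058824.
d = −0.5·ln(0.764706) − 0.25·ln(0.882352) = −0.5·(-0.268264) − 0.25·(-0.125164) = 0.1654.

0.1654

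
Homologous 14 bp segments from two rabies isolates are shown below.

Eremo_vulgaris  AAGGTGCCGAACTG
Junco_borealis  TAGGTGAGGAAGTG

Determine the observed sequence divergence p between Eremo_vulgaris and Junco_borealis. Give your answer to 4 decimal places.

0.2857

Mismatches occur at site 1 (A→T), site 7 (C→A), site 8 (C→G), site 12 (C→G).
There are 4 differences over 14 sites, so p = 4/14 = 0.2857.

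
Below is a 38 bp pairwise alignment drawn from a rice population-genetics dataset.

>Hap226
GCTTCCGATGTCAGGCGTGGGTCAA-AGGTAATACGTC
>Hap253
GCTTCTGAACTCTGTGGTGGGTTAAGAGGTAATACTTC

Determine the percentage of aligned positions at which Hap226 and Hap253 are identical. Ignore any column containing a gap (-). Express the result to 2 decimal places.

Excluding the 1 gap column leaves 37 comparable sites.
The sequences differ at positions 6 (C/T), 9 (T/A), 10 (G/C), 13 (A/T), 15 (G/T), 16 (C/G), 23 (C/T), 36 (G/T).
29 of the 37 comparable sites match, so the percent identity is 29/37 × 100 = 78.38%.

78.38%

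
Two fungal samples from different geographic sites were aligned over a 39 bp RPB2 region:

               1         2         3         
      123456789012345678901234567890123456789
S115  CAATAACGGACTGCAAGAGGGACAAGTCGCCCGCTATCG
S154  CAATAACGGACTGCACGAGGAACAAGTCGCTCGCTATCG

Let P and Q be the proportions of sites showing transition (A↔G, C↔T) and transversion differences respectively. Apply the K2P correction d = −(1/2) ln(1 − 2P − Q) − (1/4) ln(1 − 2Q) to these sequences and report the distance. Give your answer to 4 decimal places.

Mismatches occur at site 16 (A→C, transversion), site 21 (G→A, transition), site 31 (C→T, transition).
Of the 3 differences, 2 transitions and 1 transversion over 39 sites: P = 2/39 = 0.051282, Q = 1/39 = 0.025641.
d = −0.5·ln(0.871795) − 0.25·ln(0.948718) = −0.5·(-0.137201) − 0.25·(-0.052644) = 0.0818.

0.0818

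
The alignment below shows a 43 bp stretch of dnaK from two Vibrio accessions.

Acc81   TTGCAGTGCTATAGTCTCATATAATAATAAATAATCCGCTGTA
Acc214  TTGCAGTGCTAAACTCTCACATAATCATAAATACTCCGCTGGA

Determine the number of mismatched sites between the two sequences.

Differing sites — 12:T/A; 14:G/C; 20:T/C; 26:A/C; 34:A/C; 42:T/G.
That gives 6 mismatches out of 43 aligned sites, so the Hamming distance is 6.

6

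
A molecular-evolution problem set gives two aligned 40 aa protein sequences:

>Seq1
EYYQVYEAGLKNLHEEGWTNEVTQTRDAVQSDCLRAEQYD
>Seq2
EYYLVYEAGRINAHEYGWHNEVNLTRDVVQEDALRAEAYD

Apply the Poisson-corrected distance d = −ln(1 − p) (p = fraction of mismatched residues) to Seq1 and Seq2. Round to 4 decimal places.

0.3567

Differing sites — 4:Q/L; 10:L/R; 11:K/I; 13:L/A; 16:E/Y; 19:T/H; 23:T/N; 24:Q/L; 28:A/V; 31:S/E; 33:C/A; 38:Q/A.
p = 12/40 = 0.300000.
d = −ln(1 − 0.300000) = −ln(0.700000) = 0.3567.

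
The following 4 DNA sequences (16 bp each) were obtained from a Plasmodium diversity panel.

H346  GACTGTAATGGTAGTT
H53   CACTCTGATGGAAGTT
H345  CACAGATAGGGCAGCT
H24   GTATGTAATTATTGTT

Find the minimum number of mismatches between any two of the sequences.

Pairwise Hamming distances:
  H346 vs H53: 4
  H346 vs H345: 7
  H346 vs H24: 5
  H53 vs H345: 7
  H53 vs H24: 9
  H345 vs H24: 12
The smallest is 4, between H346 and H53.

4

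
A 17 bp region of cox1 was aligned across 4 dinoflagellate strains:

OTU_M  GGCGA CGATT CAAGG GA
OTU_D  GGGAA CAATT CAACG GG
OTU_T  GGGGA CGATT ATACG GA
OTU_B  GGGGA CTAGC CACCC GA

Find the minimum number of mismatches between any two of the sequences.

4

Pairwise Hamming distances:
  OTU_M vs OTU_D: 5
  OTU_M vs OTU_T: 4
  OTU_M vs OTU_B: 7
  OTU_D vs OTU_T: 5
  OTU_D vs OTU_B: 7
  OTU_T vs OTU_B: 7
The smallest is 4, between OTU_M and OTU_T.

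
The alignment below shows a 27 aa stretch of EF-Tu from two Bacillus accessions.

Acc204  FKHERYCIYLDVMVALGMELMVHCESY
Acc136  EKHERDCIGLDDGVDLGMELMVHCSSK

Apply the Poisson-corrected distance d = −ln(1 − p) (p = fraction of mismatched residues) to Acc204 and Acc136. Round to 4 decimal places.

0.3514

Differing sites — 1:F/E; 6:Y/D; 9:Y/G; 12:V/D; 13:M/G; 15:A/D; 25:E/S; 27:Y/K.
p = 8/27 = 0.296296.
d = −ln(1 − 0.296296) = −ln(0.703704) = 0.3514.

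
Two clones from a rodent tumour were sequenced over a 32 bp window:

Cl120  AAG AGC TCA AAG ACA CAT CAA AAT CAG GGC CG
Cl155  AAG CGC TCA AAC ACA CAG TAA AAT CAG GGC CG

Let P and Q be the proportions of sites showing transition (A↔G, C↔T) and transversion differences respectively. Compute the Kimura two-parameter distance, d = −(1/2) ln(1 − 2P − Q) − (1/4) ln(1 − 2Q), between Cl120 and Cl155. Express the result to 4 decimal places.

Mismatches occur at site 4 (A↔C, transversion), site 12 (G↔C, transversion), site 18 (T↔G, transversion), site 19 (C↔T, transition).
Of the 4 differences, 1 transition and 3 transversions over 32 sites: P = 1/32 = 0.031250, Q = 3/32 = 0.093750.
d = −0.5·ln(0.843750) − 0.25·ln(0.812500) = −0.5·(-0.169899) − 0.25·(-0.207639) = 0.1369.

0.1369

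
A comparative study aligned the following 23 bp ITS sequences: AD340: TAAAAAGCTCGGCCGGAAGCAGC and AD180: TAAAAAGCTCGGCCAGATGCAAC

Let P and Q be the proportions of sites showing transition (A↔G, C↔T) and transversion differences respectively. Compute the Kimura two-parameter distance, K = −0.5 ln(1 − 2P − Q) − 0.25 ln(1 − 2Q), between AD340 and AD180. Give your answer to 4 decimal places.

0.1453

Mismatches occur at site 15 (G↔A, transition), site 18 (A↔T, transversion), site 22 (G↔A, transition).
Of the 3 differences, 2 transitions and 1 transversion over 23 sites: P = 2/23 = 0.086957, Q = 1/23 = 0.043478.
d = −0.5·ln(0.782608) − 0.25·ln(0.913044) = −0.5·(-0.245123) − 0.25·(-0.090971) = 0.1453.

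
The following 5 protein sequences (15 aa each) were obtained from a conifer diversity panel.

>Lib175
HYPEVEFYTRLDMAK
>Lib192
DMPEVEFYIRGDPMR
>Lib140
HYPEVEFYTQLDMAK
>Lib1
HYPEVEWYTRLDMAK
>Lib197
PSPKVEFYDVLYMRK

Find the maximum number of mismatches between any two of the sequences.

10

Pairwise Hamming distances:
  Lib175 vs Lib192: 7
  Lib175 vs Lib140: 1
  Lib175 vs Lib1: 1
  Lib175 vs Lib197: 7
  Lib192 vs Lib140: 8
  Lib192 vs Lib1: 8
  Lib192 vs Lib197: 10
  Lib140 vs Lib1: 2
  Lib140 vs Lib197: 7
  Lib1 vs Lib197: 8
The largest is 10, between Lib192 and Lib197.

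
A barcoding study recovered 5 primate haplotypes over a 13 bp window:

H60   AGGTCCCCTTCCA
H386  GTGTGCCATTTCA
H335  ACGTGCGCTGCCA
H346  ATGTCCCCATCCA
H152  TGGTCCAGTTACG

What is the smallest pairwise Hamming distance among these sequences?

Pairwise Hamming distances:
  H60 vs H386: 5
  H60 vs H335: 4
  H60 vs H346: 2
  H60 vs H152: 5
  H386 vs H335: 6
  H386 vs H346: 5
  H386 vs H152: 7
  H335 vs H346: 5
  H335 vs H152: 8
  H346 vs H152: 7
The smallest is 2, between H60 and H346.

2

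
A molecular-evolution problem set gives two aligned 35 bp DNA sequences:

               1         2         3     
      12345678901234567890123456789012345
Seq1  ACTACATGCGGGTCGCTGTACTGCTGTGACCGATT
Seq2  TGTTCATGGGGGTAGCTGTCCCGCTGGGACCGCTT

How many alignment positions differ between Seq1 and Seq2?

Mismatches occur at site 1 (A↔T), site 2 (C↔G), site 4 (A↔T), site 9 (C↔G), site 14 (C↔A), site 20 (A↔C), site 22 (T↔C), site 27 (T↔G), site 33 (A↔C).
That gives 9 mismatches out of 35 aligned sites, so the Hamming distance is 9.

9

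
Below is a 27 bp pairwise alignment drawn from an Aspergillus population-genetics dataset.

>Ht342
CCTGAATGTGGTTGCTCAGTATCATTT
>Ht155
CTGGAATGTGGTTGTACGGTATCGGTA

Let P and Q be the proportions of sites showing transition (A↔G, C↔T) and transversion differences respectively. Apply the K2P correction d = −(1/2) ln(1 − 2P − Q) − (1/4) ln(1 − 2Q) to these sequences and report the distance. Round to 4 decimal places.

Mismatches occur at site 2 (C→T, transition), site 3 (T→G, transversion), site 15 (C→T, transition), site 16 (T→A, transversion), site 18 (A→G, transition), site 24 (A→G, transition), site 25 (T→G, transversion), site 27 (T→A, transversion).
Of the 8 differences, 4 transitions and 4 transversions over 27 sites: P = 4/27 = 0.148148, Q = 4/27 = 0.148148.
d = −0.5·ln(0.555556) − 0.25·ln(0.703704) = −0.5·(-0.587786) − 0.25·(-0.351397) = 0.3817.

0.3817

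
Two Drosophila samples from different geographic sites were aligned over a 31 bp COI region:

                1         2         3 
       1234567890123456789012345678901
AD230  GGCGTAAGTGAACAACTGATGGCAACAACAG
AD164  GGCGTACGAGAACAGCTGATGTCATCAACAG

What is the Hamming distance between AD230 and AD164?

5

The sequences differ at positions 7 (A/C), 9 (T/A), 15 (A/G), 22 (G/T), 25 (A/T).
That gives 5 mismatches out of 31 aligned sites, so the Hamming distance is 5.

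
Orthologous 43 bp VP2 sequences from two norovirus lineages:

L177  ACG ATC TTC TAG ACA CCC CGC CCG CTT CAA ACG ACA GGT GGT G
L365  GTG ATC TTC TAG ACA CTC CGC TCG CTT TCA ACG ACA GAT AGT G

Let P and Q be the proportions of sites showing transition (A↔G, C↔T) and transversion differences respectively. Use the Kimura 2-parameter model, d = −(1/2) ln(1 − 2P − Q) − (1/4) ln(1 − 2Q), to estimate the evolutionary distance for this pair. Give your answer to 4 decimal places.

The sequences differ at positions 1 (A/G, transition), 2 (C/T, transition), 17 (C/T, transition), 22 (C/T, transition), 28 (C/T, transition), 29 (A/C, transversion), 38 (G/A, transition), 40 (G/A, transition).
Of the 8 differences, 7 transitions and 1 transversion over 43 sites: P = 7/43 = 0.162791, Q = 1/43 = 0.023256.
d = −0.5·ln(0.651162) − 0.25·ln(0.953488) = −0.5·(-0.428997) − 0.25·(-0.047628) = 0.2264.

0.2264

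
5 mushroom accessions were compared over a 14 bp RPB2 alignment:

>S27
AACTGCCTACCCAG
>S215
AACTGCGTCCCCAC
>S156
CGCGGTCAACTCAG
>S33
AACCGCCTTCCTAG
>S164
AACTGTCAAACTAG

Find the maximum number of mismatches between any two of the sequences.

Pairwise Hamming distances:
  S27 vs S215: 3
  S27 vs S156: 6
  S27 vs S33: 3
  S27 vs S164: 4
  S215 vs S156: 9
  S215 vs S33: 5
  S215 vs S164: 7
  S156 vs S33: 8
  S156 vs S164: 6
  S33 vs S164: 5
The largest is 9, between S215 and S156.

9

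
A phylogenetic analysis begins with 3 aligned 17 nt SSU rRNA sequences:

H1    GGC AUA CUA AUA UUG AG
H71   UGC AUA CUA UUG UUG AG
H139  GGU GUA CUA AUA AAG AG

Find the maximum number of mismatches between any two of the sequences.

Pairwise Hamming distances:
  H1 vs H71: 3
  H1 vs H139: 4
  H71 vs H139: 7
The largest is 7, between H71 and H139.

7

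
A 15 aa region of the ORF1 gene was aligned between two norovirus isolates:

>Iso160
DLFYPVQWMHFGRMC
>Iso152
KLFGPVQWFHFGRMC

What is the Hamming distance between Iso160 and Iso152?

The sequences differ at positions 1 (D/K), 4 (Y/G), 9 (M/F).
That gives 3 mismatches out of 15 aligned sites, so the Hamming distance is 3.

3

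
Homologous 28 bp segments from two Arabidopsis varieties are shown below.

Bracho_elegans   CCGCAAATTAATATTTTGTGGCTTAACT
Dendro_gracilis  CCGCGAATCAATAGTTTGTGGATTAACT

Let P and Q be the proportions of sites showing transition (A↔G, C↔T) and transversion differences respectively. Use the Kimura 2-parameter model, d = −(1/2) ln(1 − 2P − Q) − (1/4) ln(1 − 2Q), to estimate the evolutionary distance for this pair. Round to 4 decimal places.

The sequences differ at positions 5 (A/G, transition), 9 (T/C, transition), 14 (T/G, transversion), 22 (C/A, transversion).
Of the 4 differences, 2 transitions and 2 transversions over 28 sites: P = 2/28 = 0.071429, Q = 2/28 = 0.071429.
d = −0.5·ln(0.785713) − 0.25·ln(0.857142) = −0.5·(-0.241164) − 0.25·(-0.154152) = 0.1591.

0.1591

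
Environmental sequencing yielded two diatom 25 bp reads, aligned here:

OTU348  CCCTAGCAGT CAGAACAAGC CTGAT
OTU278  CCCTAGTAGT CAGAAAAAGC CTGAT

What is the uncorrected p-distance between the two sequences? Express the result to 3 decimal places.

0.080

The sequences differ at positions 7 (C/T), 16 (C/A).
There are 2 differences over 25 sites, so p = 2/25 = 0.080.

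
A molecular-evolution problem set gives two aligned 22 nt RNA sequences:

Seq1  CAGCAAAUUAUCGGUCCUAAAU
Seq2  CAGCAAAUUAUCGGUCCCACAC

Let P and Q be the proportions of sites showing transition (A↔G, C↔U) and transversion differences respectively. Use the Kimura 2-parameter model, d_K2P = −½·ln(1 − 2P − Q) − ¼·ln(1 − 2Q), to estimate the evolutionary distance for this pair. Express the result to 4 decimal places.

The sequences differ at positions 18 (U/C, transition), 20 (A/C, transversion), 22 (U/C, transition).
Of the 3 differences, 2 transitions and 1 transversion over 22 sites: P = 2/22 = 0.090909, Q = 1/22 = 0.045455.
d = −0.5·ln(0.772727) − 0.25·ln(0.909090) = −0.5·(-0.257829) − 0.25·(-0.095311) = 0.1527.

0.1527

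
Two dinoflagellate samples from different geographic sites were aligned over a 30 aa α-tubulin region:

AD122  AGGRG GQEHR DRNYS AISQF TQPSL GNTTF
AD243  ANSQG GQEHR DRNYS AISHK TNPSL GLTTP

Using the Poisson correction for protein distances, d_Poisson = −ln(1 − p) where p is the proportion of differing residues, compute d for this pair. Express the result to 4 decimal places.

0.3102

Differing sites — 2:G/N; 3:G/S; 4:R/Q; 19:Q/H; 20:F/K; 22:Q/N; 27:N/L; 30:F/P.
p = 8/30 = 0.266667.
d = −ln(1 − 0.266667) = −ln(0.733333) = 0.3102.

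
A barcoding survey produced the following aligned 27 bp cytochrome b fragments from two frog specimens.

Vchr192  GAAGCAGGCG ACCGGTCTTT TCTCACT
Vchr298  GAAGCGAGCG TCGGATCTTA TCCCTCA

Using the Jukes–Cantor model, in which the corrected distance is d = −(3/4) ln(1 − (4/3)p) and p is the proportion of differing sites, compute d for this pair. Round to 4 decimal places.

0.4408

Differing sites — 6:A/G; 7:G/A; 11:A/T; 13:C/G; 15:G/A; 20:T/A; 23:T/C; 25:A/T; 27:T/A.
p = 9/27 = 0.333333.
d = −0.75 · ln(1 − (4/3)·0.333333) = −0.75 · ln(0.555556) = −0.75 · (-0.587786) = 0.4408.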